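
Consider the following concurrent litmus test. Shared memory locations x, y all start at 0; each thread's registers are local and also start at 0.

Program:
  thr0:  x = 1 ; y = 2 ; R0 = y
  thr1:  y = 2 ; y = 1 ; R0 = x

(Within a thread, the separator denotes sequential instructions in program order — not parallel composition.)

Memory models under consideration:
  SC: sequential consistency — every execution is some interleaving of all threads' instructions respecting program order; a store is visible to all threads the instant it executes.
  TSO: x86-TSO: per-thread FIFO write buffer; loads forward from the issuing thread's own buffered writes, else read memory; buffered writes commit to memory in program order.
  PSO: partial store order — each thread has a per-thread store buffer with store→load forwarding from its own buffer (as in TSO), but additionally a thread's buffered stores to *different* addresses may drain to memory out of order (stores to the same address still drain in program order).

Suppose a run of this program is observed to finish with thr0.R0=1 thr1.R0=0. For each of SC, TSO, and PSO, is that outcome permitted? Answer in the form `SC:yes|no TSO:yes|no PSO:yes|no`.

SC:no TSO:yes PSO:yes

outcome vector order: (thr0.R0,thr1.R0)
SC: 3 outcomes — {<1 1> <2 0> <2 1>}
TSO: 4 outcomes — {<1 0> <1 1> <2 0> <2 1>}
PSO: 4 outcomes — {<1 0> <1 1> <2 0> <2 1>}
target <1 0> ∈ {TSO,PSO}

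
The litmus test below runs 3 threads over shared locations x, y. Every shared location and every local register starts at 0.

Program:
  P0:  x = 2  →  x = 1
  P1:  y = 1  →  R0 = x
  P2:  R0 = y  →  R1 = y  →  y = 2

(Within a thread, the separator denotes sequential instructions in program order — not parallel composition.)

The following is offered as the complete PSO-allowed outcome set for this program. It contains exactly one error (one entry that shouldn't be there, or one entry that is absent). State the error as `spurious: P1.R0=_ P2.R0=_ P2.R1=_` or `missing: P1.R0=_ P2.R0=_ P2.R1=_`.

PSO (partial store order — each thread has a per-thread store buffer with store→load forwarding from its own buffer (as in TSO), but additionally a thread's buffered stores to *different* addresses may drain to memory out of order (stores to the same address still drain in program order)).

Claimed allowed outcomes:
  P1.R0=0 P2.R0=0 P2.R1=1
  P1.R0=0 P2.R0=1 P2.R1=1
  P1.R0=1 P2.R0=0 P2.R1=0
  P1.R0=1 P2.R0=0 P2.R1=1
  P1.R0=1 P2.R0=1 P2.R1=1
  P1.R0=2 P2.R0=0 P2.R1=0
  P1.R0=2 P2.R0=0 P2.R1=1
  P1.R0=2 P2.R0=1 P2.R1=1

missing: P1.R0=0 P2.R0=0 P2.R1=0

outcome vector order: (P1.R0,P2.R0,P2.R1)
PSO: 9 outcomes — {<0 0 0> <0 0 1> <0 1 1> <1 0 0> <1 0 1> <1 1 1> <2 0 0> <2 0 1> <2 1 1>}
PSO∖claimed = {<0 0 0>}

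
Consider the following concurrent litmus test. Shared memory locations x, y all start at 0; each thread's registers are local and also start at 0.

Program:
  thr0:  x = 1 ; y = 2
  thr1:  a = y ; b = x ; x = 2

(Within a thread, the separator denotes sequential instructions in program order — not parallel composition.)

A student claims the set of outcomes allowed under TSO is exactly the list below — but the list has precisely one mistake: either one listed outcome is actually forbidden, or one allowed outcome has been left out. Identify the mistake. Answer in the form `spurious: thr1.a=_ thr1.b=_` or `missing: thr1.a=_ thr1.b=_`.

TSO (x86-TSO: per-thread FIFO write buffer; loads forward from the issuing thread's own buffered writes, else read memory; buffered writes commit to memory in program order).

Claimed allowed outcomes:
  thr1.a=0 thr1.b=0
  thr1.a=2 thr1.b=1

missing: thr1.a=0 thr1.b=1

outcome vector order: (thr1.a,thr1.b)
TSO (3): 0/0; 0/1; 2/1
TSO∖claimed = {0/1}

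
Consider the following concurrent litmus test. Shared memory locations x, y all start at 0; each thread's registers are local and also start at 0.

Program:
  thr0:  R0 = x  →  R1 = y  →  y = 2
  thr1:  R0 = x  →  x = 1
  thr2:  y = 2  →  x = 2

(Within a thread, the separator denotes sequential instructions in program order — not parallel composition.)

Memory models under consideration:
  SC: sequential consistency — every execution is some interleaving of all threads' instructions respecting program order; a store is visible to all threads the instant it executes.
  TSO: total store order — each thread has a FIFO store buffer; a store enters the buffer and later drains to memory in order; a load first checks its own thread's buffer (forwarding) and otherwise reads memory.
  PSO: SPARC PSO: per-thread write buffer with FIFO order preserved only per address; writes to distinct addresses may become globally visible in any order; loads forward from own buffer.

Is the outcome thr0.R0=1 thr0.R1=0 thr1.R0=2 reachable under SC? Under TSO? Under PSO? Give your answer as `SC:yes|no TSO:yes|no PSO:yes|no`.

outcome vector order: (thr0.R0,thr0.R1,thr1.R0)
under SC → <0 0 0> <0 0 2> <0 2 0> <0 2 2> <1 0 0> <1 2 0> <1 2 2> <2 2 0> <2 2 2>
under TSO → <0 0 0> <0 0 2> <0 2 0> <0 2 2> <1 0 0> <1 2 0> <1 2 2> <2 2 0> <2 2 2>
under PSO → <0 0 0> <0 0 2> <0 2 0> <0 2 2> <1 0 0> <1 0 2> <1 2 0> <1 2 2> <2 0 0> <2 0 2> <2 2 0> <2 2 2>
target <1 0 2> ∈ {PSO}

SC:no TSO:no PSO:yes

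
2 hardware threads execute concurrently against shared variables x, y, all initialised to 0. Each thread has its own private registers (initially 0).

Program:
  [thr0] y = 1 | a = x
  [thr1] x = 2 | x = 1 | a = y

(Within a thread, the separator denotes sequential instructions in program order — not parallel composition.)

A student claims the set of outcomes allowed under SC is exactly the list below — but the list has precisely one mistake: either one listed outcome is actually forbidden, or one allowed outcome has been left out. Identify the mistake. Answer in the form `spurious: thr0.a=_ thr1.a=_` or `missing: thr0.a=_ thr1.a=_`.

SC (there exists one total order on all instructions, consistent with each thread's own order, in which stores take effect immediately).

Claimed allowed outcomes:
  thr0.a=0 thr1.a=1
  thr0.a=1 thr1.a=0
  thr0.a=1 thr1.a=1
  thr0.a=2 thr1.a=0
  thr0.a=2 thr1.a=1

outcome vector order: (thr0.a,thr1.a)
under SC → 0/1 1/0 1/1 2/1
claimed∖SC = {2/0}

spurious: thr0.a=2 thr1.a=0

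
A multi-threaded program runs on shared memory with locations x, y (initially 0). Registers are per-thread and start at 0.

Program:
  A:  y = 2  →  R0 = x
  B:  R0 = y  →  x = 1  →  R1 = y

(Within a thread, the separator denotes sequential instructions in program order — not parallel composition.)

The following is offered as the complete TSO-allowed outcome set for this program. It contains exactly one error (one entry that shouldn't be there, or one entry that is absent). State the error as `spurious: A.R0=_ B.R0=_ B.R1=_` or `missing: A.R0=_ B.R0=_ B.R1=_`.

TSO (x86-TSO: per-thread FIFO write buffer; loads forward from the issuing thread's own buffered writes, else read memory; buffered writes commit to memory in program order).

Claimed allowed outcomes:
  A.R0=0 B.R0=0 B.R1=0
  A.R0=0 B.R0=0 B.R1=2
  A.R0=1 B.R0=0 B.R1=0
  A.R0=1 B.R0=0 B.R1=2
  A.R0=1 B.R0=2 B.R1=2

missing: A.R0=0 B.R0=2 B.R1=2

outcome vector order: (A.R0,B.R0,B.R1)
TSO: 6 outcomes — {(0,0,0) (0,0,2) (0,2,2) (1,0,0) (1,0,2) (1,2,2)}
TSO∖claimed = {(0,2,2)}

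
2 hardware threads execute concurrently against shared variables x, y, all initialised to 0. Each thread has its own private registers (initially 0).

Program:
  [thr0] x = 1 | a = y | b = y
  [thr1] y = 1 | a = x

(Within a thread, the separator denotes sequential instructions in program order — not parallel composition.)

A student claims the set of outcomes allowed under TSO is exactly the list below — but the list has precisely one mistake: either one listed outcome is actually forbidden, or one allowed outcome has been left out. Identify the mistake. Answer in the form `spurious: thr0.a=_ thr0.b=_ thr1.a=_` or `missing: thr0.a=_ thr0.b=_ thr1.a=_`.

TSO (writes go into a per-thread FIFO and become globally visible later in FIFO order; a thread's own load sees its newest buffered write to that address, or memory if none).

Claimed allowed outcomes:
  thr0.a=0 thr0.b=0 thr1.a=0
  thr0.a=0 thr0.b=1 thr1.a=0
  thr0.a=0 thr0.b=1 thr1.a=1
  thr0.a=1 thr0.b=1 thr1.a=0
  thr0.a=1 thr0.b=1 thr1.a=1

outcome vector order: (thr0.a,thr0.b,thr1.a)
[TSO] allowed = {<0 0 0> <0 0 1> <0 1 0> <0 1 1> <1 1 0> <1 1 1>}
TSO∖claimed = {<0 0 1>}

missing: thr0.a=0 thr0.b=0 thr1.a=1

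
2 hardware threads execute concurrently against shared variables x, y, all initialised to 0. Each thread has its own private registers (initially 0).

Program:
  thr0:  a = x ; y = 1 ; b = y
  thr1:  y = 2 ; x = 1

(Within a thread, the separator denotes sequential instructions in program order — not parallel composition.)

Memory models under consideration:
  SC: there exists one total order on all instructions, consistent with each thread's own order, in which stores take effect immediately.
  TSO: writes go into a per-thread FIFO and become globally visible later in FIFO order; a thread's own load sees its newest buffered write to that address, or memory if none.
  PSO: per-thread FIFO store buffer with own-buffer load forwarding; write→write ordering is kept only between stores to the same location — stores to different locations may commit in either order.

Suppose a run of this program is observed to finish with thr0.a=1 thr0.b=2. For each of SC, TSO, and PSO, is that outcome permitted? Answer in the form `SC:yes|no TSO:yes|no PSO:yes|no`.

SC:no TSO:no PSO:yes

outcome vector order: (thr0.a,thr0.b)
[SC] allowed = {01; 02; 11}
[TSO] allowed = {01; 02; 11}
[PSO] allowed = {01; 02; 11; 12}
target 12 ∈ {PSO}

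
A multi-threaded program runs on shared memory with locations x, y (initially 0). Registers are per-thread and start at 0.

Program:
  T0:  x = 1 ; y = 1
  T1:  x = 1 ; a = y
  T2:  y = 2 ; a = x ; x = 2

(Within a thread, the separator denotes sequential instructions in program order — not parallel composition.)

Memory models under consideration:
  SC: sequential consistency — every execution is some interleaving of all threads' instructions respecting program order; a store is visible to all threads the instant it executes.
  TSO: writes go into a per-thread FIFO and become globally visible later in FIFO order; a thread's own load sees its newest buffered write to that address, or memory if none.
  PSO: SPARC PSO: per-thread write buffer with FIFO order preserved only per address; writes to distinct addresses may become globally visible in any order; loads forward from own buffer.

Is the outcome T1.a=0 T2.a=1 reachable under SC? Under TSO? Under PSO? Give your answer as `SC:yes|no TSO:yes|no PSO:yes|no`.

SC:yes TSO:yes PSO:yes

outcome vector order: (T1.a,T2.a)
under SC → <0 1>, <1 0>, <1 1>, <2 0>, <2 1>
under TSO → <0 0>, <0 1>, <1 0>, <1 1>, <2 0>, <2 1>
under PSO → <0 0>, <0 1>, <1 0>, <1 1>, <2 0>, <2 1>
target <0 1> ∈ {SC,TSO,PSO}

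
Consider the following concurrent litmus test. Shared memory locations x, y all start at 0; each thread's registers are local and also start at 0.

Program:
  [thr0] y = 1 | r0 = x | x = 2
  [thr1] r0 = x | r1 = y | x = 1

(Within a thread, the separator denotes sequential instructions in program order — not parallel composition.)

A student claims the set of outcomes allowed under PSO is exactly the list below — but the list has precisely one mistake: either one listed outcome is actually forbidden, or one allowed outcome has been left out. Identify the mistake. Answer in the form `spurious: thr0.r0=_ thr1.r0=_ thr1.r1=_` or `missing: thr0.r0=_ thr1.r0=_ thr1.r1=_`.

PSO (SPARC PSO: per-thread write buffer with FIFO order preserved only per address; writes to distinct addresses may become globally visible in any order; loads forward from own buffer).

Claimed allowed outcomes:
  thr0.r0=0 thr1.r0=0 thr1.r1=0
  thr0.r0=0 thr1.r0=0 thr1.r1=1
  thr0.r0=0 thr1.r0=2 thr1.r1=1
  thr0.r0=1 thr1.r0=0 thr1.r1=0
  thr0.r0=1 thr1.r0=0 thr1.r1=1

outcome vector order: (thr0.r0,thr1.r0,thr1.r1)
under PSO → <0 0 0> <0 0 1> <0 2 0> <0 2 1> <1 0 0> <1 0 1>
PSO∖claimed = {<0 2 0>}

missing: thr0.r0=0 thr1.r0=2 thr1.r1=0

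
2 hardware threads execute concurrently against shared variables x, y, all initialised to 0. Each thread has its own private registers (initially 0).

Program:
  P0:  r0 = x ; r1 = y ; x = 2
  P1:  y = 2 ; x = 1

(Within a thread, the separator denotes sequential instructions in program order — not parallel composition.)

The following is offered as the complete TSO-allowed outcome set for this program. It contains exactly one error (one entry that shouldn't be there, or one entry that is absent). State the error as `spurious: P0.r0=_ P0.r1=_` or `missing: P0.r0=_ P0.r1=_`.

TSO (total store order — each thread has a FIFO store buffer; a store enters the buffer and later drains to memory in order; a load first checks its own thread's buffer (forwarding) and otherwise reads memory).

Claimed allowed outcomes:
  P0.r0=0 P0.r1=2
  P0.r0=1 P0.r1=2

missing: P0.r0=0 P0.r1=0

outcome vector order: (P0.r0,P0.r1)
TSO: 3 outcomes — {00; 02; 12}
TSO∖claimed = {00}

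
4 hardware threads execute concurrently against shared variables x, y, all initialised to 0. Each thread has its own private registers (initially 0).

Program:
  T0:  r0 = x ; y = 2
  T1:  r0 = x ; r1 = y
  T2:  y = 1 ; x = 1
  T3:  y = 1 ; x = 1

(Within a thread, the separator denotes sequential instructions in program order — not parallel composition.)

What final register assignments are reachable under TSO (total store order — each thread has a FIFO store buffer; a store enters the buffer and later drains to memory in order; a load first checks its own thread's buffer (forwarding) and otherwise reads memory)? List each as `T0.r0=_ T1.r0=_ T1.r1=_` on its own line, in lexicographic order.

T0.r0=0 T1.r0=0 T1.r1=0
T0.r0=0 T1.r0=0 T1.r1=1
T0.r0=0 T1.r0=0 T1.r1=2
T0.r0=0 T1.r0=1 T1.r1=1
T0.r0=0 T1.r0=1 T1.r1=2
T0.r0=1 T1.r0=0 T1.r1=0
T0.r0=1 T1.r0=0 T1.r1=1
T0.r0=1 T1.r0=0 T1.r1=2
T0.r0=1 T1.r0=1 T1.r1=1
T0.r0=1 T1.r0=1 T1.r1=2

outcome vector order: (T0.r0,T1.r0,T1.r1)
|TSO outcomes| = 10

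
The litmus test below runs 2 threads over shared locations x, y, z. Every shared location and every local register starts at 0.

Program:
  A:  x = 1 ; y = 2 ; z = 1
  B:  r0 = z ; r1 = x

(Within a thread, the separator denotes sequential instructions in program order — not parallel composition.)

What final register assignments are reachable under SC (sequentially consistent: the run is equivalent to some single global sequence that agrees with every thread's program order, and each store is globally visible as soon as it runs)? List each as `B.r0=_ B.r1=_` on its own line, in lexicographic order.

outcome vector order: (B.r0,B.r1)
|SC outcomes| = 3

B.r0=0 B.r1=0
B.r0=0 B.r1=1
B.r0=1 B.r1=1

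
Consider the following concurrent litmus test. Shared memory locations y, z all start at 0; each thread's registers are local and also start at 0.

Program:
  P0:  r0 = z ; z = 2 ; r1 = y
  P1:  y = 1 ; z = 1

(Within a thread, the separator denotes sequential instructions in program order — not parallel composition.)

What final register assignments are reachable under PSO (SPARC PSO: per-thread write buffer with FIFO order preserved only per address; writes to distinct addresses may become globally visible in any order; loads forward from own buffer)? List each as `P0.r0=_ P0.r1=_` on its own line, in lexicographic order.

P0.r0=0 P0.r1=0
P0.r0=0 P0.r1=1
P0.r0=1 P0.r1=0
P0.r0=1 P0.r1=1

outcome vector order: (P0.r0,P0.r1)
|PSO outcomes| = 4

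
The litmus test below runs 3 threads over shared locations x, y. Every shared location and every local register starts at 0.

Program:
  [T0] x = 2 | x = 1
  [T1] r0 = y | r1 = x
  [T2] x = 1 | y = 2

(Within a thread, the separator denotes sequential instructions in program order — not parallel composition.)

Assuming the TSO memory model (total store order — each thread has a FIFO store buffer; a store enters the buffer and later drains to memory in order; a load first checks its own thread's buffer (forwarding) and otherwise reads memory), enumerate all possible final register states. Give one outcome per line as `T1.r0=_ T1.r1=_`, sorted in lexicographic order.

outcome vector order: (T1.r0,T1.r1)
|TSO outcomes| = 5

T1.r0=0 T1.r1=0
T1.r0=0 T1.r1=1
T1.r0=0 T1.r1=2
T1.r0=2 T1.r1=1
T1.r0=2 T1.r1=2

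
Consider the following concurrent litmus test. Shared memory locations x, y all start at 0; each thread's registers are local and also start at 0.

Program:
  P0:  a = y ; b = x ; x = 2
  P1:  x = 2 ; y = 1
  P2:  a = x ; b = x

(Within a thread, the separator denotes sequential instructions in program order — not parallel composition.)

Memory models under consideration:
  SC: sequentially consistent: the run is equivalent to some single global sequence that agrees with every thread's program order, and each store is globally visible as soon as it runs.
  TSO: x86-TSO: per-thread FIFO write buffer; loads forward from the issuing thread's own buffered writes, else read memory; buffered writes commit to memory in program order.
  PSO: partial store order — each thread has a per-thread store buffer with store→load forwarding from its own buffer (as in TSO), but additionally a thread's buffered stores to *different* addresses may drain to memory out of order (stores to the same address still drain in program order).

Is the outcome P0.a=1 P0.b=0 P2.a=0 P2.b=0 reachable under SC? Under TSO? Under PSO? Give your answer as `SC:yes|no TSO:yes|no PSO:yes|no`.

outcome vector order: (P0.a,P0.b,P2.a,P2.b)
SC: 9 outcomes — {(0,0,0,0), (0,0,0,2), (0,0,2,2), (0,2,0,0), (0,2,0,2), (0,2,2,2), (1,2,0,0), (1,2,0,2), (1,2,2,2)}
TSO: 9 outcomes — {(0,0,0,0), (0,0,0,2), (0,0,2,2), (0,2,0,0), (0,2,0,2), (0,2,2,2), (1,2,0,0), (1,2,0,2), (1,2,2,2)}
PSO: 12 outcomes — {(0,0,0,0), (0,0,0,2), (0,0,2,2), (0,2,0,0), (0,2,0,2), (0,2,2,2), (1,0,0,0), (1,0,0,2), (1,0,2,2), (1,2,0,0), (1,2,0,2), (1,2,2,2)}
target (1,0,0,0) ∈ {PSO}

SC:no TSO:no PSO:yes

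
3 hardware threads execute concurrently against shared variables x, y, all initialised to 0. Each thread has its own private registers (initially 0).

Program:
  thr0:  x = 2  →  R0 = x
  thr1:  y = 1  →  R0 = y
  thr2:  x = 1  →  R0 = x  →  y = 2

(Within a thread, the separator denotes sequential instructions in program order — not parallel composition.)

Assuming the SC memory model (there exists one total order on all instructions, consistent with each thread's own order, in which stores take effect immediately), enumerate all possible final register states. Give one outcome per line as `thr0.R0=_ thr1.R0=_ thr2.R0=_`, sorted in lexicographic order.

thr0.R0=1 thr1.R0=1 thr2.R0=1
thr0.R0=1 thr1.R0=2 thr2.R0=1
thr0.R0=2 thr1.R0=1 thr2.R0=1
thr0.R0=2 thr1.R0=1 thr2.R0=2
thr0.R0=2 thr1.R0=2 thr2.R0=1
thr0.R0=2 thr1.R0=2 thr2.R0=2

outcome vector order: (thr0.R0,thr1.R0,thr2.R0)
|SC outcomes| = 6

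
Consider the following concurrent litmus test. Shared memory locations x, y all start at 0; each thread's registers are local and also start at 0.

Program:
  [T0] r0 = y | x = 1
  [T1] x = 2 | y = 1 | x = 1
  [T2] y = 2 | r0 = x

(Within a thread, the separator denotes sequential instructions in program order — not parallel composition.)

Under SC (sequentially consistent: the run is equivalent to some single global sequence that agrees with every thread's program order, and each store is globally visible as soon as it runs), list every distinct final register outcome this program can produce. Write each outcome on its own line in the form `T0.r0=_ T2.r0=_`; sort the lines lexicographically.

outcome vector order: (T0.r0,T2.r0)
|SC outcomes| = 9

T0.r0=0 T2.r0=0
T0.r0=0 T2.r0=1
T0.r0=0 T2.r0=2
T0.r0=1 T2.r0=0
T0.r0=1 T2.r0=1
T0.r0=1 T2.r0=2
T0.r0=2 T2.r0=0
T0.r0=2 T2.r0=1
T0.r0=2 T2.r0=2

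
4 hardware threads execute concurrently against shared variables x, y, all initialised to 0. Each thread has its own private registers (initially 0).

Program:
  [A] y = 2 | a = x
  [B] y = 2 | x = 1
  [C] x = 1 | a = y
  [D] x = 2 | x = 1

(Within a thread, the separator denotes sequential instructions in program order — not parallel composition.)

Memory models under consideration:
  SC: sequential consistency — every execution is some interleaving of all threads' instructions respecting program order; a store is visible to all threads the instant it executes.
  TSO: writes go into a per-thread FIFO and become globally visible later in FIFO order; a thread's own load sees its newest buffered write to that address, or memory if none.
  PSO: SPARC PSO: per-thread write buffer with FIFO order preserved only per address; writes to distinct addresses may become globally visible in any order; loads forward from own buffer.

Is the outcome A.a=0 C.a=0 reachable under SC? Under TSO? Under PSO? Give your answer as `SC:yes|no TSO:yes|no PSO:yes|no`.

SC:no TSO:yes PSO:yes

outcome vector order: (A.a,C.a)
SC: 5 outcomes — {02 10 12 20 22}
TSO: 6 outcomes — {00 02 10 12 20 22}
PSO: 6 outcomes — {00 02 10 12 20 22}
target 00 ∈ {TSO,PSO}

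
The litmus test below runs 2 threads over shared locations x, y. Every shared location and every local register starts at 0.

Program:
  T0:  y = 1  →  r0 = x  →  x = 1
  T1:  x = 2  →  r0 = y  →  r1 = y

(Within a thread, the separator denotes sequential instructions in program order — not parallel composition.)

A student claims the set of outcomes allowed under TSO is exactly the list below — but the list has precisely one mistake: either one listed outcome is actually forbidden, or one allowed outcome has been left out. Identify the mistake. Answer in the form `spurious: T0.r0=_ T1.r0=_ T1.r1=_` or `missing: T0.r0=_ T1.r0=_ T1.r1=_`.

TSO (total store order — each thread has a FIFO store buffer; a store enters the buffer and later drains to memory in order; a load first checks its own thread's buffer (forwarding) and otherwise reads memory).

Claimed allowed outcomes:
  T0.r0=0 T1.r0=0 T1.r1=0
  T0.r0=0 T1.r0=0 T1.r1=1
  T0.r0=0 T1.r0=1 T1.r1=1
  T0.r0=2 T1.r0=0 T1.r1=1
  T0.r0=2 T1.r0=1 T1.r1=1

outcome vector order: (T0.r0,T1.r0,T1.r1)
[TSO] allowed = {000, 001, 011, 200, 201, 211}
TSO∖claimed = {200}

missing: T0.r0=2 T1.r0=0 T1.r1=0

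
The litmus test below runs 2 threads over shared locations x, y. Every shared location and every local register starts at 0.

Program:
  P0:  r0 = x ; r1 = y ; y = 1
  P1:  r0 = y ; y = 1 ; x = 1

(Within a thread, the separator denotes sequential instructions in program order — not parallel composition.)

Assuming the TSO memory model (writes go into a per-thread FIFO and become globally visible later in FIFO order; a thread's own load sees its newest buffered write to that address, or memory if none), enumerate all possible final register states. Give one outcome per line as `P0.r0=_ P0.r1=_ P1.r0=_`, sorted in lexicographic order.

P0.r0=0 P0.r1=0 P1.r0=0
P0.r0=0 P0.r1=0 P1.r0=1
P0.r0=0 P0.r1=1 P1.r0=0
P0.r0=1 P0.r1=1 P1.r0=0

outcome vector order: (P0.r0,P0.r1,P1.r0)
|TSO outcomes| = 4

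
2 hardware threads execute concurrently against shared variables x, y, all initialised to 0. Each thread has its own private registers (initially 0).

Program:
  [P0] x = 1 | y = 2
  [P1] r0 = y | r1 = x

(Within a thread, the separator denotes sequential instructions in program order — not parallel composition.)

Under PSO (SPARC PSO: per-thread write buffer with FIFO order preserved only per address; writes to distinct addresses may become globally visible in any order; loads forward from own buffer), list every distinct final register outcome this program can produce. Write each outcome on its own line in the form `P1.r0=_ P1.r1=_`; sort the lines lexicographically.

P1.r0=0 P1.r1=0
P1.r0=0 P1.r1=1
P1.r0=2 P1.r1=0
P1.r0=2 P1.r1=1

outcome vector order: (P1.r0,P1.r1)
|PSO outcomes| = 4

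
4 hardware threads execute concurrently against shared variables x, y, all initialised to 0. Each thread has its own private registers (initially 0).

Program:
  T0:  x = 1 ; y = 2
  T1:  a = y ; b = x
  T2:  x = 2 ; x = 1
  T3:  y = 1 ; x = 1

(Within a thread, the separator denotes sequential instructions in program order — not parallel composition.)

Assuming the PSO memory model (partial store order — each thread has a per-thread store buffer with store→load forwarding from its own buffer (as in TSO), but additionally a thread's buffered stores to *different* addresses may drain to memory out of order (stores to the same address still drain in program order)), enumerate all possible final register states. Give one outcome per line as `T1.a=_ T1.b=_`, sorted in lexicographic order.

T1.a=0 T1.b=0
T1.a=0 T1.b=1
T1.a=0 T1.b=2
T1.a=1 T1.b=0
T1.a=1 T1.b=1
T1.a=1 T1.b=2
T1.a=2 T1.b=0
T1.a=2 T1.b=1
T1.a=2 T1.b=2

outcome vector order: (T1.a,T1.b)
|PSO outcomes| = 9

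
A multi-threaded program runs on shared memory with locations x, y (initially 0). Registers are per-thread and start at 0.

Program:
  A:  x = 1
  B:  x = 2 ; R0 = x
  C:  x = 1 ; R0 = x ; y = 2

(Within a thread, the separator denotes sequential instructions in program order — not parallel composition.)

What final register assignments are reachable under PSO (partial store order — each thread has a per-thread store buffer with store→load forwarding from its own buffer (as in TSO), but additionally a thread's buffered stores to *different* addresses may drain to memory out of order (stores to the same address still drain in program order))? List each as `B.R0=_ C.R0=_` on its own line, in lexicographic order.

outcome vector order: (B.R0,C.R0)
|PSO outcomes| = 4

B.R0=1 C.R0=1
B.R0=1 C.R0=2
B.R0=2 C.R0=1
B.R0=2 C.R0=2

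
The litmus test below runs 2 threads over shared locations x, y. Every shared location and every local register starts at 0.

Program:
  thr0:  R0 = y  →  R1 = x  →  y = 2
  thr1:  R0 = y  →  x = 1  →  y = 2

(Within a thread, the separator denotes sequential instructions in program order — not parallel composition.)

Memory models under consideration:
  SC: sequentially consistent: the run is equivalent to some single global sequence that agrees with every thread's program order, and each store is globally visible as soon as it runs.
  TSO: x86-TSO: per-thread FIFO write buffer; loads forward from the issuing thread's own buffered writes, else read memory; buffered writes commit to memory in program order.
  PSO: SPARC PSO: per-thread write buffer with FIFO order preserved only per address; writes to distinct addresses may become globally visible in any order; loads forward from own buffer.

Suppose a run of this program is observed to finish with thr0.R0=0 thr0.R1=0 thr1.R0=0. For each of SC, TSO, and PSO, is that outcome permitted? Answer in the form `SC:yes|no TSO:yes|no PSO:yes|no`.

SC:yes TSO:yes PSO:yes

outcome vector order: (thr0.R0,thr0.R1,thr1.R0)
SC: 4 outcomes — {000, 002, 010, 210}
TSO: 4 outcomes — {000, 002, 010, 210}
PSO: 5 outcomes — {000, 002, 010, 200, 210}
target 000 ∈ {SC,TSO,PSO}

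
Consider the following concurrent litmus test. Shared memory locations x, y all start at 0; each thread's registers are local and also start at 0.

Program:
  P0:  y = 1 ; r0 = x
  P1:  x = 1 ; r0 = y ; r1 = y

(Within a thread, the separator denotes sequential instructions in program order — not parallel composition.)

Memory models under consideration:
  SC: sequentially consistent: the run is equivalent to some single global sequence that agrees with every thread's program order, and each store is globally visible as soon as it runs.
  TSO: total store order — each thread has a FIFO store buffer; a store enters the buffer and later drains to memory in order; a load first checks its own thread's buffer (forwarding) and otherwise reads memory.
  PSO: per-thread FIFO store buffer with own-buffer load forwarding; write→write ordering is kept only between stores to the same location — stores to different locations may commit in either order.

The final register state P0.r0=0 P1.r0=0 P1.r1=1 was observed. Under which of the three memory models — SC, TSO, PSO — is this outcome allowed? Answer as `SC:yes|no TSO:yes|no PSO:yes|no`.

SC:no TSO:yes PSO:yes

outcome vector order: (P0.r0,P1.r0,P1.r1)
[SC] allowed = {0/1/1; 1/0/0; 1/0/1; 1/1/1}
[TSO] allowed = {0/0/0; 0/0/1; 0/1/1; 1/0/0; 1/0/1; 1/1/1}
[PSO] allowed = {0/0/0; 0/0/1; 0/1/1; 1/0/0; 1/0/1; 1/1/1}
target 0/0/1 ∈ {TSO,PSO}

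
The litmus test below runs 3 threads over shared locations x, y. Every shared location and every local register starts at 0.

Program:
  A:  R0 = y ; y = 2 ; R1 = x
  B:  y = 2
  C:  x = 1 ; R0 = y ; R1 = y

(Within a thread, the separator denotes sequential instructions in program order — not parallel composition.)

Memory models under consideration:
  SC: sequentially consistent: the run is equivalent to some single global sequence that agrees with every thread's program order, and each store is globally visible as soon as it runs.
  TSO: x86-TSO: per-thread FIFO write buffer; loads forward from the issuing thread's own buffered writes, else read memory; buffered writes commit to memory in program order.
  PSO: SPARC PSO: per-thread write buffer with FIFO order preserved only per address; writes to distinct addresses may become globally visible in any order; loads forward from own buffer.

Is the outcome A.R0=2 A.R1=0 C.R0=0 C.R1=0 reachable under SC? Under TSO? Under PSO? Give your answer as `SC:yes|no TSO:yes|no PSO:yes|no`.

outcome vector order: (A.R0,A.R1,C.R0,C.R1)
under SC → (0,0,2,2), (0,1,0,0), (0,1,0,2), (0,1,2,2), (2,0,2,2), (2,1,0,0), (2,1,0,2), (2,1,2,2)
under TSO → (0,0,0,0), (0,0,0,2), (0,0,2,2), (0,1,0,0), (0,1,0,2), (0,1,2,2), (2,0,0,0), (2,0,0,2), (2,0,2,2), (2,1,0,0), (2,1,0,2), (2,1,2,2)
under PSO → (0,0,0,0), (0,0,0,2), (0,0,2,2), (0,1,0,0), (0,1,0,2), (0,1,2,2), (2,0,0,0), (2,0,0,2), (2,0,2,2), (2,1,0,0), (2,1,0,2), (2,1,2,2)
target (2,0,0,0) ∈ {TSO,PSO}

SC:no TSO:yes PSO:yes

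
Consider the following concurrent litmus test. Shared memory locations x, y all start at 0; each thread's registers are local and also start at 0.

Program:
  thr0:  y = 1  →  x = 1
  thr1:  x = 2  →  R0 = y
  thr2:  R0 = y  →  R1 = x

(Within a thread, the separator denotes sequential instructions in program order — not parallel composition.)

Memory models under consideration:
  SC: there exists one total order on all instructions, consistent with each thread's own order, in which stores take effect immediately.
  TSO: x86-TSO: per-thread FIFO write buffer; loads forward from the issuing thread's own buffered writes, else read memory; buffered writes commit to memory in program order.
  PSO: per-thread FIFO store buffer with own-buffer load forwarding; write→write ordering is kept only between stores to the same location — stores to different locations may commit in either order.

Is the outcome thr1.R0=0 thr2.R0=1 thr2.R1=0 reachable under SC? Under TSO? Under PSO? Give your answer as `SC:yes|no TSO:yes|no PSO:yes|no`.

outcome vector order: (thr1.R0,thr2.R0,thr2.R1)
under SC → 000 001 002 011 012 100 101 102 110 111 112
under TSO → 000 001 002 010 011 012 100 101 102 110 111 112
under PSO → 000 001 002 010 011 012 100 101 102 110 111 112
target 010 ∈ {TSO,PSO}

SC:no TSO:yes PSO:yes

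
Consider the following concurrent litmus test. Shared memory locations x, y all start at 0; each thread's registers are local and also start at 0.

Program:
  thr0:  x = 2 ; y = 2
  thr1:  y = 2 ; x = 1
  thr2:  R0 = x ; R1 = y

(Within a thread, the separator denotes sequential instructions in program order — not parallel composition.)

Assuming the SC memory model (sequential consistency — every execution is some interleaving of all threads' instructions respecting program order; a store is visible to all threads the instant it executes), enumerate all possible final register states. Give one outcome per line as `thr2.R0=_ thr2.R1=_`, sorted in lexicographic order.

outcome vector order: (thr2.R0,thr2.R1)
|SC outcomes| = 5

thr2.R0=0 thr2.R1=0
thr2.R0=0 thr2.R1=2
thr2.R0=1 thr2.R1=2
thr2.R0=2 thr2.R1=0
thr2.R0=2 thr2.R1=2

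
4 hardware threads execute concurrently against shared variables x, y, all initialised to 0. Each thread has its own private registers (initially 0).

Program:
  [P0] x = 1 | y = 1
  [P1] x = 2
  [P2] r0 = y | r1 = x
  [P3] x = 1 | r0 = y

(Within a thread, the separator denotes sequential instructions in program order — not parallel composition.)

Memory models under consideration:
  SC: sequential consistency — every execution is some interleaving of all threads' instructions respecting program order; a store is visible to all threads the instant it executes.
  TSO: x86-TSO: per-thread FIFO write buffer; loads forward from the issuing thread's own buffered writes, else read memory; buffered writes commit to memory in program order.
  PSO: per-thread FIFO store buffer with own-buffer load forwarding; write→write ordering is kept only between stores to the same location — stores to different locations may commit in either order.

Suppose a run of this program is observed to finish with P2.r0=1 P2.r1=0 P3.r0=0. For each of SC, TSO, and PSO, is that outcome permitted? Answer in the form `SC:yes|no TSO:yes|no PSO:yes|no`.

SC:no TSO:no PSO:yes

outcome vector order: (P2.r0,P2.r1,P3.r0)
SC (10): <0 0 0> <0 0 1> <0 1 0> <0 1 1> <0 2 0> <0 2 1> <1 1 0> <1 1 1> <1 2 0> <1 2 1>
TSO (10): <0 0 0> <0 0 1> <0 1 0> <0 1 1> <0 2 0> <0 2 1> <1 1 0> <1 1 1> <1 2 0> <1 2 1>
PSO (12): <0 0 0> <0 0 1> <0 1 0> <0 1 1> <0 2 0> <0 2 1> <1 0 0> <1 0 1> <1 1 0> <1 1 1> <1 2 0> <1 2 1>
target <1 0 0> ∈ {PSO}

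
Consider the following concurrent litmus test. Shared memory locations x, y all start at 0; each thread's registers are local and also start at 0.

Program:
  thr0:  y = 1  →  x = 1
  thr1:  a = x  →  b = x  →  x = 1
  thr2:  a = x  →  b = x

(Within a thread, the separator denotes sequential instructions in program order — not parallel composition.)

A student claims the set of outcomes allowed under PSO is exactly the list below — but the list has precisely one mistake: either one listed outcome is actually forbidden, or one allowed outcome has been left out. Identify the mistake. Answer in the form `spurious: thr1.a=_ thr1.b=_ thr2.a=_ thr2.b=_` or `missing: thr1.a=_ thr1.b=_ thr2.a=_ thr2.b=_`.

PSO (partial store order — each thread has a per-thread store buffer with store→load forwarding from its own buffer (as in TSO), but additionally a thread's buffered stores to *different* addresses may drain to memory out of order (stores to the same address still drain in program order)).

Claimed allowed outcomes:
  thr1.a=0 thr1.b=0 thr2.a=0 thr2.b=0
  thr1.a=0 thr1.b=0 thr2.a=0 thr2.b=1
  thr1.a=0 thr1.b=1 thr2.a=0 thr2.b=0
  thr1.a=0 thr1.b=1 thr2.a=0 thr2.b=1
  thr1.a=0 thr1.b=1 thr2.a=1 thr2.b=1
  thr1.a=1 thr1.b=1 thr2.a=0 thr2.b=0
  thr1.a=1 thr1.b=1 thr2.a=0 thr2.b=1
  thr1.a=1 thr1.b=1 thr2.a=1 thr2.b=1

outcome vector order: (thr1.a,thr1.b,thr2.a,thr2.b)
[PSO] allowed = {<0 0 0 0>; <0 0 0 1>; <0 0 1 1>; <0 1 0 0>; <0 1 0 1>; <0 1 1 1>; <1 1 0 0>; <1 1 0 1>; <1 1 1 1>}
PSO∖claimed = {<0 0 1 1>}

missing: thr1.a=0 thr1.b=0 thr2.a=1 thr2.b=1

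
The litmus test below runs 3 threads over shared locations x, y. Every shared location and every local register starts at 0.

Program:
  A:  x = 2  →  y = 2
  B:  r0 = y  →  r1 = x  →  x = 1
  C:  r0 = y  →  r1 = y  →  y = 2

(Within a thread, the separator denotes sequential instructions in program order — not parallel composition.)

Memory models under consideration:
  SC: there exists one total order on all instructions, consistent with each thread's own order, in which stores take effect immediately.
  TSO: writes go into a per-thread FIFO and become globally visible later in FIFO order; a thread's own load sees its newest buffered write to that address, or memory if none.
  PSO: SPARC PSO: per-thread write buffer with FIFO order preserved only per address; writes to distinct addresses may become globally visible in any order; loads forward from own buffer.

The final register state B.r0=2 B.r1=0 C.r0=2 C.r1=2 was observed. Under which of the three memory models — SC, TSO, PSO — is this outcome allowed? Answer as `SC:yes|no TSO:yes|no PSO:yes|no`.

outcome vector order: (B.r0,B.r1,C.r0,C.r1)
under SC → (0,0,0,0), (0,0,0,2), (0,0,2,2), (0,2,0,0), (0,2,0,2), (0,2,2,2), (2,0,0,0), (2,2,0,0), (2,2,0,2), (2,2,2,2)
under TSO → (0,0,0,0), (0,0,0,2), (0,0,2,2), (0,2,0,0), (0,2,0,2), (0,2,2,2), (2,0,0,0), (2,2,0,0), (2,2,0,2), (2,2,2,2)
under PSO → (0,0,0,0), (0,0,0,2), (0,0,2,2), (0,2,0,0), (0,2,0,2), (0,2,2,2), (2,0,0,0), (2,0,0,2), (2,0,2,2), (2,2,0,0), (2,2,0,2), (2,2,2,2)
target (2,0,2,2) ∈ {PSO}

SC:no TSO:no PSO:yes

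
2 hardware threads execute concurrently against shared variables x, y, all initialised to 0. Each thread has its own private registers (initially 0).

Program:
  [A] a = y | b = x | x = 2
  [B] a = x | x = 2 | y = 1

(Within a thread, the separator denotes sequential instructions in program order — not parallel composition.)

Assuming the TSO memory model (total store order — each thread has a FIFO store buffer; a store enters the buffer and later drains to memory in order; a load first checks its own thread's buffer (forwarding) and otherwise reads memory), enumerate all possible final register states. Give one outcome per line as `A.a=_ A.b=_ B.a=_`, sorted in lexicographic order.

A.a=0 A.b=0 B.a=0
A.a=0 A.b=0 B.a=2
A.a=0 A.b=2 B.a=0
A.a=1 A.b=2 B.a=0

outcome vector order: (A.a,A.b,B.a)
|TSO outcomes| = 4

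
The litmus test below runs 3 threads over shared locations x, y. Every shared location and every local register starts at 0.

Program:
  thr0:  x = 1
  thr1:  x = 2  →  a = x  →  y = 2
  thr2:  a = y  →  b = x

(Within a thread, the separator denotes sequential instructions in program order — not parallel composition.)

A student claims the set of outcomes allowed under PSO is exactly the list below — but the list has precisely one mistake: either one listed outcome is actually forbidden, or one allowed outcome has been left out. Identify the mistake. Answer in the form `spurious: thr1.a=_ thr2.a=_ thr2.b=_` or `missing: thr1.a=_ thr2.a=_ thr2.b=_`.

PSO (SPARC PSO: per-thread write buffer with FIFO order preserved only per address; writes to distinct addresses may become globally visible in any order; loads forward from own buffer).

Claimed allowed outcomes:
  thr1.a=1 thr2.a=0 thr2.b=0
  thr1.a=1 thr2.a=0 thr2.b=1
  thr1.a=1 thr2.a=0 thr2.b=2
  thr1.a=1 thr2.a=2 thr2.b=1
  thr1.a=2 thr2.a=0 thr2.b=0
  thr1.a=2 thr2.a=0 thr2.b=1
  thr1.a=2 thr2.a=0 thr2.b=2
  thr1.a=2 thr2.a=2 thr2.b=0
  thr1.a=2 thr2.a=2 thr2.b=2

outcome vector order: (thr1.a,thr2.a,thr2.b)
PSO (10): 1/0/0; 1/0/1; 1/0/2; 1/2/1; 2/0/0; 2/0/1; 2/0/2; 2/2/0; 2/2/1; 2/2/2
PSO∖claimed = {2/2/1}

missing: thr1.a=2 thr2.a=2 thr2.b=1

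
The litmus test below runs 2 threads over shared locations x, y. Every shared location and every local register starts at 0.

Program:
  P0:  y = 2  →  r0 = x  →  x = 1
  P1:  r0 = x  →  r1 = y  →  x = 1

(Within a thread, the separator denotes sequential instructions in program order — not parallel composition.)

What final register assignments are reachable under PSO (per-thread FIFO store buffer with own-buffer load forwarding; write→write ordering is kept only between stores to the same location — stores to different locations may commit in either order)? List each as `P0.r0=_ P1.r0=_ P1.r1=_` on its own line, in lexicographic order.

outcome vector order: (P0.r0,P1.r0,P1.r1)
|PSO outcomes| = 6

P0.r0=0 P1.r0=0 P1.r1=0
P0.r0=0 P1.r0=0 P1.r1=2
P0.r0=0 P1.r0=1 P1.r1=0
P0.r0=0 P1.r0=1 P1.r1=2
P0.r0=1 P1.r0=0 P1.r1=0
P0.r0=1 P1.r0=0 P1.r1=2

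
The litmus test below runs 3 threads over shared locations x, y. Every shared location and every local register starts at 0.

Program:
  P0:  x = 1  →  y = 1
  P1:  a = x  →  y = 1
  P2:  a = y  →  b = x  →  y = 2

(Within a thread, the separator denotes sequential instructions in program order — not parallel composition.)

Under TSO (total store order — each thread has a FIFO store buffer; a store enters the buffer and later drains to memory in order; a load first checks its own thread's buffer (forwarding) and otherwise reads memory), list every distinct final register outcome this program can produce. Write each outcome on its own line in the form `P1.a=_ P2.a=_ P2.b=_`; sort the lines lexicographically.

outcome vector order: (P1.a,P2.a,P2.b)
|TSO outcomes| = 7

P1.a=0 P2.a=0 P2.b=0
P1.a=0 P2.a=0 P2.b=1
P1.a=0 P2.a=1 P2.b=0
P1.a=0 P2.a=1 P2.b=1
P1.a=1 P2.a=0 P2.b=0
P1.a=1 P2.a=0 P2.b=1
P1.a=1 P2.a=1 P2.b=1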